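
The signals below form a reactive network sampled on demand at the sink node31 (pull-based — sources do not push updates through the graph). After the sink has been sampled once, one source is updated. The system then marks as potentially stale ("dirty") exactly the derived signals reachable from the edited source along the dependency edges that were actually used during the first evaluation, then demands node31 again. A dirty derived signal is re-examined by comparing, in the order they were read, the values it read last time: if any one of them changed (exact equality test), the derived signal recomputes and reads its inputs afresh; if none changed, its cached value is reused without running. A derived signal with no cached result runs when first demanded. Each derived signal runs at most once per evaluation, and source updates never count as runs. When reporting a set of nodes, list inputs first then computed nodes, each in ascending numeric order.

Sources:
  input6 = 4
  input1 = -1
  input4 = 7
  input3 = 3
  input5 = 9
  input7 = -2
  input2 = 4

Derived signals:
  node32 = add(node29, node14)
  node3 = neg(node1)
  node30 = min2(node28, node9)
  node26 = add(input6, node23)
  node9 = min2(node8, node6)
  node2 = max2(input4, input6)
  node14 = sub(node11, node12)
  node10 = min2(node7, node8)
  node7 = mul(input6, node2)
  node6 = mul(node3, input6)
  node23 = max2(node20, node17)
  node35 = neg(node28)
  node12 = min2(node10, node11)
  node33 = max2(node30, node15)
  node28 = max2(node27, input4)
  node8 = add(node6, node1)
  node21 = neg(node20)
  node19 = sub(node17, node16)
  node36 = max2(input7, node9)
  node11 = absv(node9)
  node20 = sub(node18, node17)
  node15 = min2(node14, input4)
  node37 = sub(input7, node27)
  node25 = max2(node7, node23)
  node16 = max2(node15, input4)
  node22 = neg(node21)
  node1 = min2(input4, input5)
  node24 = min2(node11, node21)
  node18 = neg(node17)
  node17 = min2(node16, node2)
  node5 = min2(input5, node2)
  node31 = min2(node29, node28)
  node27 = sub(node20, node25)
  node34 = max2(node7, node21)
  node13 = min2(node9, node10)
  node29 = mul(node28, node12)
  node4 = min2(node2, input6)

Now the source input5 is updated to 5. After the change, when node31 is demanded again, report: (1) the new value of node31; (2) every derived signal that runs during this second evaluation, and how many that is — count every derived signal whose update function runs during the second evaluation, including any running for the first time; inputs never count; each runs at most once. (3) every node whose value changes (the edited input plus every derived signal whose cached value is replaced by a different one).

Initial pass — values computed on the first demand:
  node1 = min2(7, 9) = 7
  node2 = max2(7, 4) = 7
  node3 = neg(7) = -7
  node6 = mul(-7, 4) = -28
  node7 = mul(4, 7) = 28
  node8 = add(-28, 7) = -21
  node9 = min2(-21, -28) = -28
  node10 = min2(28, -21) = -21
  node11 = absv(-28) = 28
  node12 = min2(-21, 28) = -21
  node14 = sub(28, -21) = 49
  node15 = min2(49, 7) = 7
  node16 = max2(7, 7) = 7
  node17 = min2(7, 7) = 7
  node18 = neg(7) = -7
  node20 = sub(-7, 7) = -14
  node23 = max2(-14, 7) = 7
  node25 = max2(28, 7) = 28
  node27 = sub(-14, 28) = -42
  node28 = max2(-42, 7) = 7
  node29 = mul(7, -21) = -147
  node31 = min2(-147, 7) = -147

Second demand — change propagation:
  node1: re-runs because input5 9->5; new result 5.
  node3: re-runs because node1 7->5; new result -5.
  node6: re-runs because node3 -7->-5; new result -20.
  node8: re-runs because node6 -28->-20; node1 7->5; new result -15.
  node9: re-runs because node8 -21->-15; node6 -28->-20; new result -20.
  node10: re-runs because node8 -21->-15; new result -15.
  node11: re-runs because node9 -28->-20; new result 20.
  node12: re-runs because node10 -21->-15; node11 28->20; new result -15.
  node14: re-runs because node11 28->20; node12 -21->-15; new result 35.
  node15: re-runs because node14 49->35; new result 7 (unchanged).
  node16: re-examined; everything it read last time is the same (node15 unchanged, input4 unchanged) — cache 7 kept, no run.
  node17: re-examined; everything it read last time is the same (node16 unchanged, node2 unchanged) — cache 7 kept, no run.
  node18: re-examined; everything it read last time is the same (node17 unchanged) — cache -7 kept, no run.
  node20: re-examined; everything it read last time is the same (node18 unchanged, node17 unchanged) — cache -14 kept, no run.
  node23: re-examined; everything it read last time is the same (node20 unchanged, node17 unchanged) — cache 7 kept, no run.
  node25: re-examined; everything it read last time is the same (node7 unchanged, node23 unchanged) — cache 28 kept, no run.
  node27: re-examined; everything it read last time is the same (node20 unchanged, node25 unchanged) — cache -42 kept, no run.
  node28: re-examined; everything it read last time is the same (node27 unchanged, input4 unchanged) — cache 7 kept, no run.
  node29: re-runs because node12 -21->-15; new result -105.
  node31: re-runs because node29 -147->-105; new result -105.

The important point: at node16 every value read last time is unchanged, so the dirty flag clears without a run.

node31 now evaluates to -105.
Run set: node1, node3, node6, node8, node9, node10, node11, node12, node14, node15, node29, node31 (12 run).
Changed values: input5, node1, node3, node6, node8, node9, node10, node11, node12, node14, node29, node31.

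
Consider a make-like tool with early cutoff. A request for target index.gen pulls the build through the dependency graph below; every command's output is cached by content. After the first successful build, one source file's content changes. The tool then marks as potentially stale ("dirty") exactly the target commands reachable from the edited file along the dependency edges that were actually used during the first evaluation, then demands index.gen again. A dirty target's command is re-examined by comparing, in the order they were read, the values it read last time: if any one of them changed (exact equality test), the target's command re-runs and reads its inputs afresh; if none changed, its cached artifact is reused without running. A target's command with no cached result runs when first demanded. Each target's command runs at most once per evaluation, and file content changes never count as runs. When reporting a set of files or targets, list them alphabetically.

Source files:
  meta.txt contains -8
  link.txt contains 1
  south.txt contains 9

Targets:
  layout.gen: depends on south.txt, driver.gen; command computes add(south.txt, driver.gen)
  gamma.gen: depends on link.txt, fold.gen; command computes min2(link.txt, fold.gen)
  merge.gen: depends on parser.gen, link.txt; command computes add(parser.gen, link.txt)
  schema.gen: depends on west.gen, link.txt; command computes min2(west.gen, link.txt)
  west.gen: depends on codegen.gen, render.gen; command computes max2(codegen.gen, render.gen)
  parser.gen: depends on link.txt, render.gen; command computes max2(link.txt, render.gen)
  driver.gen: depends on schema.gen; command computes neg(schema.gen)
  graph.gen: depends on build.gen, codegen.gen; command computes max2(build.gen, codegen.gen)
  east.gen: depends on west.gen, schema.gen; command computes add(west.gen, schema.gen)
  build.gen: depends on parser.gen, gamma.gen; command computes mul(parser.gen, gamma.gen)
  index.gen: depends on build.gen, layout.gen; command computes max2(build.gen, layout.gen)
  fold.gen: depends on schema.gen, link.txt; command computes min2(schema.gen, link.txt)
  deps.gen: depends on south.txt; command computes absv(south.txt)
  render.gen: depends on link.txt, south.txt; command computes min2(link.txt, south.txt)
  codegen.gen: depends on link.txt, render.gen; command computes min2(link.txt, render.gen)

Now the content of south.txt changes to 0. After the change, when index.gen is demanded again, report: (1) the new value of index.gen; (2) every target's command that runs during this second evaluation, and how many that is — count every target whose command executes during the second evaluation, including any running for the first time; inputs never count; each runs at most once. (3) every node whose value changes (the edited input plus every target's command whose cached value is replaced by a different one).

Demanding index.gen again yields 0.
11 target commands run: build.gen, codegen.gen, driver.gen, fold.gen, gamma.gen, index.gen, layout.gen, parser.gen, render.gen, schema.gen, west.gen.
The nodes whose values change: build.gen, codegen.gen, driver.gen, fold.gen, gamma.gen, index.gen, layout.gen, render.gen, schema.gen, south.txt, west.gen.

First demand of the output computes:
  render.gen = min2(1, 9) = 1
  codegen.gen = min2(1, 1) = 1
  parser.gen = max2(1, 1) = 1
  west.gen = max2(1, 1) = 1
  schema.gen = min2(1, 1) = 1
  driver.gen = neg(1) = -1
  fold.gen = min2(1, 1) = 1
  gamma.gen = min2(1, 1) = 1
  build.gen = mul(1, 1) = 1
  layout.gen = add(9, -1) = 8
  index.gen = max2(1, 8) = 8

After the edit, cleaning proceeds:
  render.gen: a read changed (south.txt 9->0) — executes, giving 0.
  codegen.gen: a read changed (render.gen 1->0) — executes, giving 0.
  parser.gen: a read changed (render.gen 1->0) — executes, giving 1 — identical to its old value.
  west.gen: a read changed (codegen.gen 1->0; render.gen 1->0) — executes, giving 0.
  schema.gen: a read changed (west.gen 1->0) — executes, giving 0.
  driver.gen: a read changed (schema.gen 1->0) — executes, giving 0.
  fold.gen: a read changed (schema.gen 1->0) — executes, giving 0.
  gamma.gen: a read changed (fold.gen 1->0) — executes, giving 0.
  build.gen: a read changed (gamma.gen 1->0) — executes, giving 0.
  layout.gen: a read changed (south.txt 9->0; driver.gen -1->0) — executes, giving 0.
  index.gen: a read changed (build.gen 1->0; layout.gen 8->0) — executes, giving 0.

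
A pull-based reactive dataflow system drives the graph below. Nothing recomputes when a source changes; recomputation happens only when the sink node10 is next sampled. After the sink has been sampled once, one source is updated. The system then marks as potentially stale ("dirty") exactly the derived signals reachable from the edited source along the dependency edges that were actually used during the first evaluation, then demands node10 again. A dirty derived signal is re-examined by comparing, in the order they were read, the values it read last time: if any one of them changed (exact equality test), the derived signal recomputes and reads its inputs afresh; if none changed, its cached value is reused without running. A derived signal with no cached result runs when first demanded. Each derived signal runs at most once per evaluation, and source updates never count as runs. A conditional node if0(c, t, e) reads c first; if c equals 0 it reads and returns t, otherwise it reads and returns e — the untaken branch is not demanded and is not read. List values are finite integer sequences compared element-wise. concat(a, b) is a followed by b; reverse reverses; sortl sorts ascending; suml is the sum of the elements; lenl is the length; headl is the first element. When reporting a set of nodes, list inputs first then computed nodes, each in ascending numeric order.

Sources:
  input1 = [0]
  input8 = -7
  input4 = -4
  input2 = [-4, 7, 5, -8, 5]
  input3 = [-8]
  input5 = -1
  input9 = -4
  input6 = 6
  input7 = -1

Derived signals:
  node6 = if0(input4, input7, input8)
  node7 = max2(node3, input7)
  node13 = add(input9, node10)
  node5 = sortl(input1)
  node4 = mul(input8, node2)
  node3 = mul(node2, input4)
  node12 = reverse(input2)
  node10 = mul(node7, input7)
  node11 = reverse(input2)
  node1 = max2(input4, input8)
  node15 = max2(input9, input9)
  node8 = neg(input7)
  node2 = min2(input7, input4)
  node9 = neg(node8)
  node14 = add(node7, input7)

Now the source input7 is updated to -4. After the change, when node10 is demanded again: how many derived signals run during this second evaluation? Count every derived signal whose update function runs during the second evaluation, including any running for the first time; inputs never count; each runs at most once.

First evaluation (everything demanded from the output):
  node2 = min2(-1, -4) = -4
  node3 = mul(-4, -4) = 16
  node7 = max2(16, -1) = 16
  node10 = mul(16, -1) = -16

Propagation after the edit:
  node2: runs — input7 -1->-4; result -4 (same value as before).
  node3: checked — values it read are unchanged (node2 unchanged, input4 unchanged); reused cached 16 without running.
  node7: runs — input7 -1->-4; result 16 (same value as before).
  node10: runs — input7 -1->-4; result -64.

Key observation: the cutoff stops propagation at node3 — its inputs' values are unchanged, so it reuses its cache.

Derived signals that run: node2, node7, node10 — 3 in total.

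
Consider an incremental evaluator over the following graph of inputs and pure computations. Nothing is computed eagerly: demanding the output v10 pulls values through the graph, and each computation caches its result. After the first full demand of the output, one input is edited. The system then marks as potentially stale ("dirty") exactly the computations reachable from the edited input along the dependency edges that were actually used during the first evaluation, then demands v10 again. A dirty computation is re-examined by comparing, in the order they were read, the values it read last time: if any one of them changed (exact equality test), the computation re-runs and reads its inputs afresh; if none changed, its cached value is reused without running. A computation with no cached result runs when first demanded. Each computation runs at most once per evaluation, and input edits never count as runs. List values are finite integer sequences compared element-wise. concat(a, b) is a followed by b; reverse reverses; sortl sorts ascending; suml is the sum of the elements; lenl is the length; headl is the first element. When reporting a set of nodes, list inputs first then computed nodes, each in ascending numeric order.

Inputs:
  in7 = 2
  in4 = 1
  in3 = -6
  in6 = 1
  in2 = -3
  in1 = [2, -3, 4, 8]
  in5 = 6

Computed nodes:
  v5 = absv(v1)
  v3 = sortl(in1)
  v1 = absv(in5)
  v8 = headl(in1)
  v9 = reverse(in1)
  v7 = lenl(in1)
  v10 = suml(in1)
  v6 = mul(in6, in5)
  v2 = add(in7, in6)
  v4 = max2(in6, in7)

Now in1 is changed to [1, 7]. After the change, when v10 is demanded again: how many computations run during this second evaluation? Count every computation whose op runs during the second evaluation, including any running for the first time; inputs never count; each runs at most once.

Initial pass — values computed on the first demand:
  v10 = suml([2, -3, 4, 8]) = 11

Second demand — change propagation:
  v10: re-runs because in1 [2, -3, 4, 8]->[1, 7]; new result 8.

Run set: v10 (1 run).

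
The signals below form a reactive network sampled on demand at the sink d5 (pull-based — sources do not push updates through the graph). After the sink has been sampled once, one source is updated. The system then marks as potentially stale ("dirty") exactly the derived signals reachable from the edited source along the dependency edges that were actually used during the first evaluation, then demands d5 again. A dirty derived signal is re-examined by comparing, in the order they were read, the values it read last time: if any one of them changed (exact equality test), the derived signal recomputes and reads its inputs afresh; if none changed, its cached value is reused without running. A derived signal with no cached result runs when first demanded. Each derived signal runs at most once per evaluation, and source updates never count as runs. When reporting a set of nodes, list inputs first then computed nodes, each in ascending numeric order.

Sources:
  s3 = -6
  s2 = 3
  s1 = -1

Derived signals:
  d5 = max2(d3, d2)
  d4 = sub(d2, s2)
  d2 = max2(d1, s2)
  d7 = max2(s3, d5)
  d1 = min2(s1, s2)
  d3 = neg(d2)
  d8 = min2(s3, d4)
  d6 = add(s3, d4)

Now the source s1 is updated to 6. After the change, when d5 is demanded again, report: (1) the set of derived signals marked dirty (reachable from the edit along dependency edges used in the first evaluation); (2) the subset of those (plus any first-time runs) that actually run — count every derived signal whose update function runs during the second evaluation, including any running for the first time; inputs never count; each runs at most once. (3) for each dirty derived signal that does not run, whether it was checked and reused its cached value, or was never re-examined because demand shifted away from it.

Dirty set: d1, d2, d3, d5.
Run set: d1, d2 (2 run).
Re-examined without running (cache reused): d3, d5.
The important point: d2 recomputes to an identical value, and the output ends up unchanged.

Initial pass — values computed on the first demand:
  d1 = min2(-1, 3) = -1
  d2 = max2(-1, 3) = 3
  d3 = neg(3) = -3
  d5 = max2(-3, 3) = 3

Second demand — change propagation:
  d1: re-runs because s1 -1->6; new result 3.
  d2: re-runs because d1 -1->3; new result 3 (unchanged).
  d3: re-examined; everything it read last time is the same (d2 unchanged) — cache -3 kept, no run.
  d5: re-examined; everything it read last time is the same (d3 unchanged, d2 unchanged) — cache 3 kept, no run.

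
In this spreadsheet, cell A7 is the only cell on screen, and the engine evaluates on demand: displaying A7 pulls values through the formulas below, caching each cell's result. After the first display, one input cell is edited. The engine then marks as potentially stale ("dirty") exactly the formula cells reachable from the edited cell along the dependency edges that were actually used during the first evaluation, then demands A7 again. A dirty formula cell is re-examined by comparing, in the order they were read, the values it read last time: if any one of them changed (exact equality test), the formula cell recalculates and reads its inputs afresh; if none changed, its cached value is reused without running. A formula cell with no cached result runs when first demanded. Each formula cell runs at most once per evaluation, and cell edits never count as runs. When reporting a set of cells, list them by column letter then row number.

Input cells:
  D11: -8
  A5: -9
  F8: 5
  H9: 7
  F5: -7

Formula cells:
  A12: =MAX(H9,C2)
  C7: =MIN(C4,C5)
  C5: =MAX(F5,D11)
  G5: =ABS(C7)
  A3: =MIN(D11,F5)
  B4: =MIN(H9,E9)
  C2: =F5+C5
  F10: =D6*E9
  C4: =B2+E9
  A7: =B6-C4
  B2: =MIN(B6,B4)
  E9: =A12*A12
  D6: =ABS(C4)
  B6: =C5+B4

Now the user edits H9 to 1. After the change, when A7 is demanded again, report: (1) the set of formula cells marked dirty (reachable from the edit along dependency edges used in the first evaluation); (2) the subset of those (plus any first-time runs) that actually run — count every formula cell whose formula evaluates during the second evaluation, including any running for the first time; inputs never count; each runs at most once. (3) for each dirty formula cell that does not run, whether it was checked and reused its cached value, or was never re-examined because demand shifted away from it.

Dirty set: A7, A12, B2, B4, B6, C4, E9.
Run set: A7, A12, B2, B4, B6, C4, E9 (7 run).
All dirty formula cells ended up running.

Initial pass — values computed on the first demand:
  C5 = MAX(-7, -8) = -7
  C2 = -7 + -7 = -14
  A12 = MAX(7, -14) = 7
  E9 = 7 * 7 = 49
  B4 = MIN(7, 49) = 7
  B6 = -7 + 7 = 0
  B2 = MIN(0, 7) = 0
  C4 = 0 + 49 = 49
  A7 = 0 - 49 = -49

Second demand — change propagation:
  A12: re-runs because H9 7->1; new result 1.
  E9: re-runs because A12 7->1; A12 7->1; new result 1.
  B4: re-runs because H9 7->1; E9 49->1; new result 1.
  B6: re-runs because B4 7->1; new result -6.
  B2: re-runs because B6 0->-6; B4 7->1; new result -6.
  C4: re-runs because B2 0->-6; E9 49->1; new result -5.
  A7: re-runs because B6 0->-6; C4 49->-5; new result -1.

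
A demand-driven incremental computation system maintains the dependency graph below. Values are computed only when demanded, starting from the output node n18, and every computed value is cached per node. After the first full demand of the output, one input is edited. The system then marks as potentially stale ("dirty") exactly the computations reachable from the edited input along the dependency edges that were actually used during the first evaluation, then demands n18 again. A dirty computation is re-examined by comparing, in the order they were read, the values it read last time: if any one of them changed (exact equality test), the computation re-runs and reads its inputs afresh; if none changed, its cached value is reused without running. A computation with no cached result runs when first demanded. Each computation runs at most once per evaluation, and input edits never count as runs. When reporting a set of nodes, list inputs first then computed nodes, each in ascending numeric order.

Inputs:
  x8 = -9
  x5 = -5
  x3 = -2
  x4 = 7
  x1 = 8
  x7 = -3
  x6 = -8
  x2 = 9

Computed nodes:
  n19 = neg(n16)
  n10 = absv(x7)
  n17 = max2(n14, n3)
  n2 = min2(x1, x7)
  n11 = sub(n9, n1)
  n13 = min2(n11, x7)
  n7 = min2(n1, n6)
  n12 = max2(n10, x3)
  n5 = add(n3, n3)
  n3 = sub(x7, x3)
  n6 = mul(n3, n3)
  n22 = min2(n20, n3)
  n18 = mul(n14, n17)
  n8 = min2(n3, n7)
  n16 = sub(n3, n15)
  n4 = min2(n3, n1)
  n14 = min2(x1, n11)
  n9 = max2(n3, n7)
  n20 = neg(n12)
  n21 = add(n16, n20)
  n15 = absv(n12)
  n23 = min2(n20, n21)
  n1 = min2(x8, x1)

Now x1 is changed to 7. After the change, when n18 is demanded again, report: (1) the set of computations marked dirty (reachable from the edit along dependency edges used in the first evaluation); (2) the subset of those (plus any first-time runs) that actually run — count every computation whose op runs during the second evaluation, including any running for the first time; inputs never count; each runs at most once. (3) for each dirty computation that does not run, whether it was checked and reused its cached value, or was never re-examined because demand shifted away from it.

First evaluation (everything demanded from the output):
  n1 = min2(-9, 8) = -9
  n3 = sub(-3, -2) = -1
  n6 = mul(-1, -1) = 1
  n7 = min2(-9, 1) = -9
  n9 = max2(-1, -9) = -1
  n11 = sub(-1, -9) = 8
  n14 = min2(8, 8) = 8
  n17 = max2(8, -1) = 8
  n18 = mul(8, 8) = 64

Propagation after the edit:
  n1: runs — x1 8->7; result -9 (same value as before).
  n7: checked — values it read are unchanged (n1 unchanged, n6 unchanged); reused cached -9 without running.
  n9: checked — values it read are unchanged (n3 unchanged, n7 unchanged); reused cached -1 without running.
  n11: checked — values it read are unchanged (n9 unchanged, n1 unchanged); reused cached 8 without running.
  n14: runs — x1 8->7; result 7.
  n17: runs — n14 8->7; result 7.
  n18: runs — n14 8->7; n17 8->7; result 49.

Key observation: the cutoff stops propagation at n7 — its inputs' values are unchanged, so it reuses its cache.

Marked dirty: n1, n7, n9, n11, n14, n17, n18.
Computations that run: n1, n14, n17, n18 — 4 in total.
Checked but reused from cache: n7, n9, n11.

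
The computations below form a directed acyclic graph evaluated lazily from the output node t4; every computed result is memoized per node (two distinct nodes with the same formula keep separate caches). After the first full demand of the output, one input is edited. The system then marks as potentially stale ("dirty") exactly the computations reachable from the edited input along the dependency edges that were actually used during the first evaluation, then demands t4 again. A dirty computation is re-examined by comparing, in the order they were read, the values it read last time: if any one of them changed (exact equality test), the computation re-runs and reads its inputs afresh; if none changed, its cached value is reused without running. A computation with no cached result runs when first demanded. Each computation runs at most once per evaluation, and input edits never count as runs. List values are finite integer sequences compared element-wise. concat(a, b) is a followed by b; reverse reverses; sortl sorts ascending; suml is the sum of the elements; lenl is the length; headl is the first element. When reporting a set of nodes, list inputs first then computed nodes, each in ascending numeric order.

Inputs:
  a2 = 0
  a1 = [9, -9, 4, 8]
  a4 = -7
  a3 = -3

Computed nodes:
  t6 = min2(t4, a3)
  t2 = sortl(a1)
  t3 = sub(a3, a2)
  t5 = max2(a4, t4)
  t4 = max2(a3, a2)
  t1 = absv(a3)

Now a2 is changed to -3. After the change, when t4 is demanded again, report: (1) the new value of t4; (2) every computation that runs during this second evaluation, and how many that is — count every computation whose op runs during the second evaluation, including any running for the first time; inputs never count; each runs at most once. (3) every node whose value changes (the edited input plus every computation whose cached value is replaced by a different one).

First demand of the output computes:
  t4 = max2(-3, 0) = 0

After the edit, cleaning proceeds:
  t4: a read changed (a2 0->-3) — executes, giving -3.

Demanding t4 again yields -3.
1 computations run: t4.
The nodes whose values change: a2, t4.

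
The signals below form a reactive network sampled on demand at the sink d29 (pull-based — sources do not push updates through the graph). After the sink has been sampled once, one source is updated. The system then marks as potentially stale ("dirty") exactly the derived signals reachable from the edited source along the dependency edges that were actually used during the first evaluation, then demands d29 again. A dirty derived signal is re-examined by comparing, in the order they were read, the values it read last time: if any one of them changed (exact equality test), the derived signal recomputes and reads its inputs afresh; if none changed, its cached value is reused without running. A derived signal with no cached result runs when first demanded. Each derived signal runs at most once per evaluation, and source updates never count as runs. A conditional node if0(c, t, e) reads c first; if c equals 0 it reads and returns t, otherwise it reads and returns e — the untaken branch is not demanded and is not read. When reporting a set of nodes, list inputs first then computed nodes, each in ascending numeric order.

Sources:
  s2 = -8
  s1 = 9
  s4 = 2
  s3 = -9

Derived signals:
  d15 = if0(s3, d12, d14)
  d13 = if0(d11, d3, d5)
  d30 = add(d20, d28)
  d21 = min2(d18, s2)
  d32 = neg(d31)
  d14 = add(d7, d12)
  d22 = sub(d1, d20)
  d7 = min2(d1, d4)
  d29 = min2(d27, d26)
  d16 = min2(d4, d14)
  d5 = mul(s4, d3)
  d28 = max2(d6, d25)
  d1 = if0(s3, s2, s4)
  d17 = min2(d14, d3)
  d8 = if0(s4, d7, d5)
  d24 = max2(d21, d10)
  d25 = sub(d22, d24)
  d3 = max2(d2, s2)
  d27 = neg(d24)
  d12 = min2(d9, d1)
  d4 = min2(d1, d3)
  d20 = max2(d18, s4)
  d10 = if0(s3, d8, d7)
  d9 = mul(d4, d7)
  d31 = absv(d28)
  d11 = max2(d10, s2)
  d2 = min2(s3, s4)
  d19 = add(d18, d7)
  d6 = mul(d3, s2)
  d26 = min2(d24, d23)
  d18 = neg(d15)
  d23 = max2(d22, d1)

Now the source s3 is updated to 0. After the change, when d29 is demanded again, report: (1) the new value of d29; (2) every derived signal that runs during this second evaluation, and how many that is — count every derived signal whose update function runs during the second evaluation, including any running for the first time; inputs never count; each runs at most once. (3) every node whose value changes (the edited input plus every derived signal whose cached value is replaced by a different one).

d29 now evaluates to -8.
Run set: d1, d2, d3, d4, d5, d7, d8, d10, d12, d15, d18, d20, d21, d22, d23, d24, d26, d27, d29 (19 run).
Changed values: s3, d1, d2, d3, d10, d12, d15, d18, d20, d22, d23, d24, d27.
The important point: the flipped condition redirects demand; d14 is left stale, never re-checked.

Initial pass — values computed on the first demand:
  d1 = if0(s3=-9 -> else branch s4) = 2
  d2 = min2(-9, 2) = -9
  d3 = max2(-9, -8) = -8
  d4 = min2(2, -8) = -8
  d7 = min2(2, -8) = -8
  d9 = mul(-8, -8) = 64
  d10 = if0(s3=-9 -> else branch d7) = -8
  d12 = min2(64, 2) = 2
  d14 = add(-8, 2) = -6
  d15 = if0(s3=-9 -> else branch d14) = -6
  d18 = neg(-6) = 6
  d20 = max2(6, 2) = 6
  d21 = min2(6, -8) = -8
  d22 = sub(2, 6) = -4
  d23 = max2(-4, 2) = 2
  d24 = max2(-8, -8) = -8
  d26 = min2(-8, 2) = -8
  d27 = neg(-8) = 8
  d29 = min2(8, -8) = -8

Second demand — change propagation:
  d1: re-runs because s3 -9->0; new result -8.
  d2: re-runs because s3 -9->0; new result 0.
  d3: re-runs because d2 -9->0; new result 0.
  d4: re-runs because d1 2->-8; d3 -8->0; new result -8 (unchanged).
  d5: newly demanded (no cache) — executes and yields 0.
  d7: re-runs because d1 2->-8; new result -8 (unchanged).
  d8: newly demanded (no cache) — executes and yields 0.
  d9: re-examined; everything it read last time is the same (d4 unchanged, d7 unchanged) — cache 64 kept, no run.
  d10: re-runs because s3 -9->0; new result 0.
  d12: re-runs because d1 2->-8; new result -8.
  d14: dirty yet unreached — the second evaluation never asks for it.
  d15: re-runs because s3 -9->0; new result -8.
  d18: re-runs because d15 -6->-8; new result 8.
  d20: re-runs because d18 6->8; new result 8.
  d21: re-runs because d18 6->8; new result -8 (unchanged).
  d22: re-runs because d1 2->-8; d20 6->8; new result -16.
  d23: re-runs because d22 -4->-16; d1 2->-8; new result -8.
  d24: re-runs because d10 -8->0; new result 0.
  d26: re-runs because d24 -8->0; d23 2->-8; new result -8 (unchanged).
  d27: re-runs because d24 -8->0; new result 0.
  d29: re-runs because d27 8->0; new result -8 (unchanged).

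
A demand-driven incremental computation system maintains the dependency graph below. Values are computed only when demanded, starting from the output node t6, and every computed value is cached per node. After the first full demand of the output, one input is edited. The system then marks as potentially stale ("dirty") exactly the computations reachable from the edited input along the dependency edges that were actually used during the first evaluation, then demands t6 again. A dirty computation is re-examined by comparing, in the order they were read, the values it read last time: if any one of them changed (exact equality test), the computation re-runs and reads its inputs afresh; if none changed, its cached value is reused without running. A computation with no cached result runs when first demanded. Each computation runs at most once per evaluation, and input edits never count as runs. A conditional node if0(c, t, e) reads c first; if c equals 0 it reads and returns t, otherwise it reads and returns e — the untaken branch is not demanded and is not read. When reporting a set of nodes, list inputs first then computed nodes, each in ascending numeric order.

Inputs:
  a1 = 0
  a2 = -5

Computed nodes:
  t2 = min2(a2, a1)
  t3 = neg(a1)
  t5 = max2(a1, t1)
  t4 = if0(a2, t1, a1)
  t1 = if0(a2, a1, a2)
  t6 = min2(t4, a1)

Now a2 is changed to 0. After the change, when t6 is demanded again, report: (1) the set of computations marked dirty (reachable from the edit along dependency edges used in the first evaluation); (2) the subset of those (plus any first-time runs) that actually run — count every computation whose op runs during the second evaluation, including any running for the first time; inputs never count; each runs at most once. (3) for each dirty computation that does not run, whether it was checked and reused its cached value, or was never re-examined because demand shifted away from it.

Marked dirty: t4, t6.
Computations that run: t1, t4 — 2 in total.
Checked but reused from cache: t6.
Key observation: a condition flipped, so demand reaches new nodes — t1 runs for the first time.

First evaluation (everything demanded from the output):
  t4 = if0(a2=-5 -> else branch a1) = 0
  t6 = min2(0, 0) = 0

Propagation after the edit:
  t1: demanded for the first time — runs, produces 0.
  t4: runs — a2 -5->0; result 0 (same value as before).
  t6: checked — values it read are unchanged (t4 unchanged, a1 unchanged); reused cached 0 without running.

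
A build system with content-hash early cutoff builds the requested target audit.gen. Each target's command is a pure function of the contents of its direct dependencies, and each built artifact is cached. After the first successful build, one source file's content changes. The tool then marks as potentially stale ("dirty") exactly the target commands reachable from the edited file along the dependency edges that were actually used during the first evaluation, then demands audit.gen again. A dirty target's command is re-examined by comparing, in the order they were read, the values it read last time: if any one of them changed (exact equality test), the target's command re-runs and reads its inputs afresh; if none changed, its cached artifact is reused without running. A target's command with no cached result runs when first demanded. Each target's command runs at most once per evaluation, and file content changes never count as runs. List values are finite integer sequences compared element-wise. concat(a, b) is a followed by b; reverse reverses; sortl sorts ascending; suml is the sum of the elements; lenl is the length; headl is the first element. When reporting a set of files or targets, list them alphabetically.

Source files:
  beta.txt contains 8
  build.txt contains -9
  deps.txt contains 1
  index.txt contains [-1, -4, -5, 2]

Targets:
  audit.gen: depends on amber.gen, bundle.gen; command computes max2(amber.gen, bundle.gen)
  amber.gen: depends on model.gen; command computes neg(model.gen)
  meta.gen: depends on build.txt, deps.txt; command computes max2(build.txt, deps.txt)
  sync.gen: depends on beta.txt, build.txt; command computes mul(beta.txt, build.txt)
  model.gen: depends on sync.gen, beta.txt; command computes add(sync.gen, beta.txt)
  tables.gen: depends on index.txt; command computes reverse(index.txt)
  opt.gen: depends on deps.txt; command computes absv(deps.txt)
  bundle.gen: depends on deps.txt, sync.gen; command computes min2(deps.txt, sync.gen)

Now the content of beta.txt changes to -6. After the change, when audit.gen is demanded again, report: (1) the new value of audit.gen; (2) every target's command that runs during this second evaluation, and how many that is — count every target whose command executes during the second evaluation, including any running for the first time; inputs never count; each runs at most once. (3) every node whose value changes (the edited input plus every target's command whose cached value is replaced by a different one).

First evaluation (everything demanded from the output):
  sync.gen = mul(8, -9) = -72
  bundle.gen = min2(1, -72) = -72
  model.gen = add(-72, 8) = -64
  amber.gen = neg(-64) = 64
  audit.gen = max2(64, -72) = 64

Propagation after the edit:
  sync.gen: runs — beta.txt 8->-6; result 54.
  bundle.gen: runs — sync.gen -72->54; result 1.
  model.gen: runs — sync.gen -72->54; beta.txt 8->-6; result 48.
  amber.gen: runs — model.gen -64->48; result -48.
  audit.gen: runs — amber.gen 64->-48; bundle.gen -72->1; result 1.

New value of audit.gen: 1.
Target commands that run: amber.gen, audit.gen, bundle.gen, model.gen, sync.gen — 5 in total.
Values that change: amber.gen, audit.gen, beta.txt, bundle.gen, model.gen, sync.gen.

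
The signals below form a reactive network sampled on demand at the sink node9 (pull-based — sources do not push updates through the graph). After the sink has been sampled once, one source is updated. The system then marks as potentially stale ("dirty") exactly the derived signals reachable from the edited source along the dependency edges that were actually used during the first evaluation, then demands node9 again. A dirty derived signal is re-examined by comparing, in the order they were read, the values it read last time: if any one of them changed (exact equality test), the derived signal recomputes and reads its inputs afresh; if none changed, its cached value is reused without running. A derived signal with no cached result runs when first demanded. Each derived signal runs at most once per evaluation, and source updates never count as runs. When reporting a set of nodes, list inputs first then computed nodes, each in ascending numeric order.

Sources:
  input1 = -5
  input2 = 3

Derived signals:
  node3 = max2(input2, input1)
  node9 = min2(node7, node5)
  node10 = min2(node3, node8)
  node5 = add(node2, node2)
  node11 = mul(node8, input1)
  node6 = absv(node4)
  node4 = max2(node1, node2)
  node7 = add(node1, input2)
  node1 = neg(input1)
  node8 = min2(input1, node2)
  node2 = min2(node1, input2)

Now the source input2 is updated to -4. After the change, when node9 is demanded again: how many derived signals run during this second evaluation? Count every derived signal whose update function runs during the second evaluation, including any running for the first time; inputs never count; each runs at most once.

Run set: node2, node5, node7, node9 (4 run).

Initial pass — values computed on the first demand:
  node1 = neg(-5) = 5
  node2 = min2(5, 3) = 3
  node5 = add(3, 3) = 6
  node7 = add(5, 3) = 8
  node9 = min2(8, 6) = 6

Second demand — change propagation:
  node2: re-runs because input2 3->-4; new result -4.
  node5: re-runs because node2 3->-4; node2 3->-4; new result -8.
  node7: re-runs because input2 3->-4; new result 1.
  node9: re-runs because node7 8->1; node5 6->-8; new result -8.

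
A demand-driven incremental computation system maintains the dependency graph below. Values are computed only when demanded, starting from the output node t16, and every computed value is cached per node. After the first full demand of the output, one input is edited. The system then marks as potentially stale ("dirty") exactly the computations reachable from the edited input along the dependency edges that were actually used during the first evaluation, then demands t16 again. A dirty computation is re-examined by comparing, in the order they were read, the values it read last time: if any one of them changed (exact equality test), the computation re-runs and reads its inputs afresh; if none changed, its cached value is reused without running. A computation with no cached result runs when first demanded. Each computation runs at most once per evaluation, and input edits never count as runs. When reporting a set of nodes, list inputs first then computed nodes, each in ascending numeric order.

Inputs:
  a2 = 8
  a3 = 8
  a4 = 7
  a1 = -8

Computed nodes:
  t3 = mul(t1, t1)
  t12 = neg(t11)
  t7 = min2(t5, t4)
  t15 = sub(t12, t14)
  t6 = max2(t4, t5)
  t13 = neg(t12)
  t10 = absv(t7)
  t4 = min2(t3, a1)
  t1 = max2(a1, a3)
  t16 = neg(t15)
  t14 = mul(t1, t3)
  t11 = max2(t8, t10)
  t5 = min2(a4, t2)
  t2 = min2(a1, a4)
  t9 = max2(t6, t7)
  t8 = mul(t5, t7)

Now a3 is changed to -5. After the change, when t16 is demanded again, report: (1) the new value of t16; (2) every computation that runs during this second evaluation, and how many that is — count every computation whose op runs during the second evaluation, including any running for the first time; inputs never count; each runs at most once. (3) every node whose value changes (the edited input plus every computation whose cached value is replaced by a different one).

New value of t16: -61.
Computations that run: t1, t3, t4, t14, t15, t16 — 6 in total.
Values that change: a3, t1, t3, t14, t15, t16.
Key observation: the cutoff stops propagation at t7 — its inputs' values are unchanged, so it reuses its cache.

First evaluation (everything demanded from the output):
  t1 = max2(-8, 8) = 8
  t2 = min2(-8, 7) = -8
  t3 = mul(8, 8) = 64
  t4 = min2(64, -8) = -8
  t5 = min2(7, -8) = -8
  t7 = min2(-8, -8) = -8
  t8 = mul(-8, -8) = 64
  t10 = absv(-8) = 8
  t11 = max2(64, 8) = 64
  t12 = neg(64) = -64
  t14 = mul(8, 64) = 512
  t15 = sub(-64, 512) = -576
  t16 = neg(-576) = 576

Propagation after the edit:
  t1: runs — a3 8->-5; result -5.
  t3: runs — t1 8->-5; t1 8->-5; result 25.
  t4: runs — t3 64->25; result -8 (same value as before).
  t7: checked — values it read are unchanged (t5 unchanged, t4 unchanged); reused cached -8 without running.
  t8: checked — values it read are unchanged (t5 unchanged, t7 unchanged); reused cached 64 without running.
  t10: checked — values it read are unchanged (t7 unchanged); reused cached 8 without running.
  t11: checked — values it read are unchanged (t8 unchanged, t10 unchanged); reused cached 64 without running.
  t12: checked — values it read are unchanged (t11 unchanged); reused cached -64 without running.
  t14: runs — t1 8->-5; t3 64->25; result -125.
  t15: runs — t14 512->-125; result 61.
  t16: runs — t15 -576->61; result -61.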